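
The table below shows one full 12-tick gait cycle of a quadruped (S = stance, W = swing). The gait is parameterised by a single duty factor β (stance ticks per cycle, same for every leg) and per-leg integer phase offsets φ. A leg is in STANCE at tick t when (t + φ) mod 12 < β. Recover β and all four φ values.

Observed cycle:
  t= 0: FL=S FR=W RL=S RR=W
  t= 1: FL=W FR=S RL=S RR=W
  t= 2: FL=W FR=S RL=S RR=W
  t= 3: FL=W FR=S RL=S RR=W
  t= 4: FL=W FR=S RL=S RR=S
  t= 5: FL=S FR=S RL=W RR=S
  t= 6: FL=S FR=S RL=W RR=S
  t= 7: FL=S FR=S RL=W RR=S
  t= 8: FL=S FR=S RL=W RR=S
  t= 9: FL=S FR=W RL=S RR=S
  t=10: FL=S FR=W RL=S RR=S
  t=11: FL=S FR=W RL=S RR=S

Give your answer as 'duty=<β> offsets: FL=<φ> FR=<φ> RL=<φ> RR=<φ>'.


duty β = stance ticks per leg = 8
FL: stance ticks = 8; W→S at t=5 → φ=7
FR: stance ticks = 8; W→S at t=1 → φ=11
RL: stance ticks = 8; W→S at t=9 → φ=3
RR: stance ticks = 8; W→S at t=4 → φ=8

duty=8 offsets: FL=7 FR=11 RL=3 RR=8


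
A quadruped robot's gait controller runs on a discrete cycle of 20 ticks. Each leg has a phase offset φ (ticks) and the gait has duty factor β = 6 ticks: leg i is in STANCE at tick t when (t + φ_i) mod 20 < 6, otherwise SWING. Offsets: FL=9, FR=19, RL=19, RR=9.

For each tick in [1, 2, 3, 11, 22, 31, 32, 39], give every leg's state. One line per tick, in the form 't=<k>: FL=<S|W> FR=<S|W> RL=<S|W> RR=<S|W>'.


t=1: FL=W FR=S RL=S RR=W
t=2: FL=W FR=S RL=S RR=W
t=3: FL=W FR=S RL=S RR=W
t=11: FL=S FR=W RL=W RR=S
t=22: FL=W FR=S RL=S RR=W
t=31: FL=S FR=W RL=W RR=S
t=32: FL=S FR=W RL=W RR=S
t=39: FL=W FR=W RL=W RR=W

t=1: phase=(10,0,0,10) vs β=6 → FL=W FR=S RL=S RR=W
t=2: phase=(11,1,1,11) vs β=6 → FL=W FR=S RL=S RR=W
t=3: phase=(12,2,2,12) vs β=6 → FL=W FR=S RL=S RR=W
t=11: phase=(0,10,10,0) vs β=6 → FL=S FR=W RL=W RR=S
t=22: phase=(11,1,1,11) vs β=6 → FL=W FR=S RL=S RR=W
t=31: phase=(0,10,10,0) vs β=6 → FL=S FR=W RL=W RR=S
t=32: phase=(1,11,11,1) vs β=6 → FL=S FR=W RL=W RR=S
t=39: phase=(8,18,18,8) vs β=6 → FL=W FR=W RL=W RR=W


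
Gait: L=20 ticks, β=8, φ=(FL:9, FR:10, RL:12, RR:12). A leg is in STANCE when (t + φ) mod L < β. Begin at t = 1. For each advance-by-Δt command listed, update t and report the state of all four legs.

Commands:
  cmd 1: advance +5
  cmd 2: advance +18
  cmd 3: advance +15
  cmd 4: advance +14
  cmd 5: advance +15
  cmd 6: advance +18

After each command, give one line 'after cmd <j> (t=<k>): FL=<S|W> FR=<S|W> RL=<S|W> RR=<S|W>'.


start t=1: FL=W FR=W RL=W RR=W
cmd 1: advance +5 → t=6, phase=(15,16,18,18) → FL=W FR=W RL=W RR=W
cmd 2: advance +18 → t=24, phase=(13,14,16,16) → FL=W FR=W RL=W RR=W
cmd 3: advance +15 → t=39, phase=(8,9,11,11) → FL=W FR=W RL=W RR=W
cmd 4: advance +14 → t=53, phase=(2,3,5,5) → FL=S FR=S RL=S RR=S
cmd 5: advance +15 → t=68, phase=(17,18,0,0) → FL=W FR=W RL=S RR=S
cmd 6: advance +18 → t=86, phase=(15,16,18,18) → FL=W FR=W RL=W RR=W

after cmd 1 (t=6): FL=W FR=W RL=W RR=W
after cmd 2 (t=24): FL=W FR=W RL=W RR=W
after cmd 3 (t=39): FL=W FR=W RL=W RR=W
after cmd 4 (t=53): FL=S FR=S RL=S RR=S
after cmd 5 (t=68): FL=W FR=W RL=S RR=S
after cmd 6 (t=86): FL=W FR=W RL=W RR=W


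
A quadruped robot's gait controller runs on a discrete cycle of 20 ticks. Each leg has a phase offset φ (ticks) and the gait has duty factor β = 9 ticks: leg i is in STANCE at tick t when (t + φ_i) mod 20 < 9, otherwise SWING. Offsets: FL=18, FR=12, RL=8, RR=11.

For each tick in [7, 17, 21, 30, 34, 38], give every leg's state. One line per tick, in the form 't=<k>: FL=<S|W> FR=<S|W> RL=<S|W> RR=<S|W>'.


t=7: phase=(5,19,15,18) vs β=9 → FL=S FR=W RL=W RR=W
t=17: phase=(15,9,5,8) vs β=9 → FL=W FR=W RL=S RR=S
t=21: phase=(19,13,9,12) vs β=9 → FL=W FR=W RL=W RR=W
t=30: phase=(8,2,18,1) vs β=9 → FL=S FR=S RL=W RR=S
t=34: phase=(12,6,2,5) vs β=9 → FL=W FR=S RL=S RR=S
t=38: phase=(16,10,6,9) vs β=9 → FL=W FR=W RL=S RR=W

t=7: FL=S FR=W RL=W RR=W
t=17: FL=W FR=W RL=S RR=S
t=21: FL=W FR=W RL=W RR=W
t=30: FL=S FR=S RL=W RR=S
t=34: FL=W FR=S RL=S RR=S
t=38: FL=W FR=W RL=S RR=W


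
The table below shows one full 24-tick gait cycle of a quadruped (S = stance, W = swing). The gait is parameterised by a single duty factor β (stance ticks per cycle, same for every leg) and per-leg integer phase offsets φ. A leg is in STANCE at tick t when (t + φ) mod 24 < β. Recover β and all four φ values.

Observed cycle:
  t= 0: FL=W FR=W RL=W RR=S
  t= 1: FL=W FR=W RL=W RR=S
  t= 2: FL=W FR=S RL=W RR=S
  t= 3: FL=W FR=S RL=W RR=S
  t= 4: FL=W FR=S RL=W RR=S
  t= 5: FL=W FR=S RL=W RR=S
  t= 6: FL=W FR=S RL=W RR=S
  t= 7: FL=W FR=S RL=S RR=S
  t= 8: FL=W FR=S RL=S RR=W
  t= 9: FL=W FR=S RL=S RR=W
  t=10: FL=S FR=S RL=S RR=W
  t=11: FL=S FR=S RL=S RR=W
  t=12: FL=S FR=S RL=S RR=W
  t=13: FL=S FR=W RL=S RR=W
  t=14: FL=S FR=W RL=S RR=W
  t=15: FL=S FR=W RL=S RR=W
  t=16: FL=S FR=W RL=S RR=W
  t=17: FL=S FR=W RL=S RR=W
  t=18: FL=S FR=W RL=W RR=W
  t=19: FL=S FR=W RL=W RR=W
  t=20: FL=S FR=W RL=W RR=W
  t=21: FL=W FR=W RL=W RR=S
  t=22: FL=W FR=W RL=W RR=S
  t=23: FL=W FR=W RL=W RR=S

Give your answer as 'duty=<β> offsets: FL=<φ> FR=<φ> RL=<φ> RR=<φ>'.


duty=11 offsets: FL=14 FR=22 RL=17 RR=3

duty β = stance ticks per leg = 11
FL: stance ticks = 11; W→S at t=10 → φ=14
FR: stance ticks = 11; W→S at t=2 → φ=22
RL: stance ticks = 11; W→S at t=7 → φ=17
RR: stance ticks = 11; W→S at t=21 → φ=3


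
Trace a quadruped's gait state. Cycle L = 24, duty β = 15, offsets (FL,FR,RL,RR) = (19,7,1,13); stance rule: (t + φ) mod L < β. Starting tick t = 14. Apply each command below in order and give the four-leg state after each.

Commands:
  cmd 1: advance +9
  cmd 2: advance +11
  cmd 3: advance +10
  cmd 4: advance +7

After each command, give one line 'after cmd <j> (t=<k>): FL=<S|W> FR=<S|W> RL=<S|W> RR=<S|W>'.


start t=14: FL=S FR=W RL=W RR=S
cmd 1: advance +9 → t=23, phase=(18,6,0,12) → FL=W FR=S RL=S RR=S
cmd 2: advance +11 → t=34, phase=(5,17,11,23) → FL=S FR=W RL=S RR=W
cmd 3: advance +10 → t=44, phase=(15,3,21,9) → FL=W FR=S RL=W RR=S
cmd 4: advance +7 → t=51, phase=(22,10,4,16) → FL=W FR=S RL=S RR=W

after cmd 1 (t=23): FL=W FR=S RL=S RR=S
after cmd 2 (t=34): FL=S FR=W RL=S RR=W
after cmd 3 (t=44): FL=W FR=S RL=W RR=S
after cmd 4 (t=51): FL=W FR=S RL=S RR=W


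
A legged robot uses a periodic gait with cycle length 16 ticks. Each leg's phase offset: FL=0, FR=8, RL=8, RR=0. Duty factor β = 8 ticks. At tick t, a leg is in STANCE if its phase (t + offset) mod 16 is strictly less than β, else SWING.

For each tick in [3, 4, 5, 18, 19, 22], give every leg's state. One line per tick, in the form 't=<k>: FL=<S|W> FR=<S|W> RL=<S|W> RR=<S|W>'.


t=3: FL=S FR=W RL=W RR=S
t=4: FL=S FR=W RL=W RR=S
t=5: FL=S FR=W RL=W RR=S
t=18: FL=S FR=W RL=W RR=S
t=19: FL=S FR=W RL=W RR=S
t=22: FL=S FR=W RL=W RR=S

t=3: phase=(3,11,11,3) vs β=8 → FL=S FR=W RL=W RR=S
t=4: phase=(4,12,12,4) vs β=8 → FL=S FR=W RL=W RR=S
t=5: phase=(5,13,13,5) vs β=8 → FL=S FR=W RL=W RR=S
t=18: phase=(2,10,10,2) vs β=8 → FL=S FR=W RL=W RR=S
t=19: phase=(3,11,11,3) vs β=8 → FL=S FR=W RL=W RR=S
t=22: phase=(6,14,14,6) vs β=8 → FL=S FR=W RL=W RR=S


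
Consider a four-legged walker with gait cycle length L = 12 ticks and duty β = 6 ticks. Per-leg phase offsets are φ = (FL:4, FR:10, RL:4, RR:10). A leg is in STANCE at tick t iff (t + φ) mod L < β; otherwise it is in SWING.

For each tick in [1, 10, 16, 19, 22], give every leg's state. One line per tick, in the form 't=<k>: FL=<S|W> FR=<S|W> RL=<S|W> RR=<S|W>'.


t=1: phase=(5,11,5,11) vs β=6 → FL=S FR=W RL=S RR=W
t=10: phase=(2,8,2,8) vs β=6 → FL=S FR=W RL=S RR=W
t=16: phase=(8,2,8,2) vs β=6 → FL=W FR=S RL=W RR=S
t=19: phase=(11,5,11,5) vs β=6 → FL=W FR=S RL=W RR=S
t=22: phase=(2,8,2,8) vs β=6 → FL=S FR=W RL=S RR=W

t=1: FL=S FR=W RL=S RR=W
t=10: FL=S FR=W RL=S RR=W
t=16: FL=W FR=S RL=W RR=S
t=19: FL=W FR=S RL=W RR=S
t=22: FL=S FR=W RL=S RR=W


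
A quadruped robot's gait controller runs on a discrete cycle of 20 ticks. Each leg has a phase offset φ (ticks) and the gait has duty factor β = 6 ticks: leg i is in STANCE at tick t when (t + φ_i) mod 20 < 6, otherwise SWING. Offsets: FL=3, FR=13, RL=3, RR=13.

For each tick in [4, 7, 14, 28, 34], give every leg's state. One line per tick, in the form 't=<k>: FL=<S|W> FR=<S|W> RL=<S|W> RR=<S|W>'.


t=4: phase=(7,17,7,17) vs β=6 → FL=W FR=W RL=W RR=W
t=7: phase=(10,0,10,0) vs β=6 → FL=W FR=S RL=W RR=S
t=14: phase=(17,7,17,7) vs β=6 → FL=W FR=W RL=W RR=W
t=28: phase=(11,1,11,1) vs β=6 → FL=W FR=S RL=W RR=S
t=34: phase=(17,7,17,7) vs β=6 → FL=W FR=W RL=W RR=W

t=4: FL=W FR=W RL=W RR=W
t=7: FL=W FR=S RL=W RR=S
t=14: FL=W FR=W RL=W RR=W
t=28: FL=W FR=S RL=W RR=S
t=34: FL=W FR=W RL=W RR=W


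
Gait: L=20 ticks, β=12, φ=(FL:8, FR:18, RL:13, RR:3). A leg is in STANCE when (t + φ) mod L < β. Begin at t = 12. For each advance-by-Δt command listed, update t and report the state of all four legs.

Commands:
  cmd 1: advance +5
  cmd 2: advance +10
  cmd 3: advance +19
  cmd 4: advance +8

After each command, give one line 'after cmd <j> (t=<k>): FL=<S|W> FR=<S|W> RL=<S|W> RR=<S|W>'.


start t=12: FL=S FR=S RL=S RR=W
cmd 1: advance +5 → t=17, phase=(5,15,10,0) → FL=S FR=W RL=S RR=S
cmd 2: advance +10 → t=27, phase=(15,5,0,10) → FL=W FR=S RL=S RR=S
cmd 3: advance +19 → t=46, phase=(14,4,19,9) → FL=W FR=S RL=W RR=S
cmd 4: advance +8 → t=54, phase=(2,12,7,17) → FL=S FR=W RL=S RR=W

after cmd 1 (t=17): FL=S FR=W RL=S RR=S
after cmd 2 (t=27): FL=W FR=S RL=S RR=S
after cmd 3 (t=46): FL=W FR=S RL=W RR=S
after cmd 4 (t=54): FL=S FR=W RL=S RR=W


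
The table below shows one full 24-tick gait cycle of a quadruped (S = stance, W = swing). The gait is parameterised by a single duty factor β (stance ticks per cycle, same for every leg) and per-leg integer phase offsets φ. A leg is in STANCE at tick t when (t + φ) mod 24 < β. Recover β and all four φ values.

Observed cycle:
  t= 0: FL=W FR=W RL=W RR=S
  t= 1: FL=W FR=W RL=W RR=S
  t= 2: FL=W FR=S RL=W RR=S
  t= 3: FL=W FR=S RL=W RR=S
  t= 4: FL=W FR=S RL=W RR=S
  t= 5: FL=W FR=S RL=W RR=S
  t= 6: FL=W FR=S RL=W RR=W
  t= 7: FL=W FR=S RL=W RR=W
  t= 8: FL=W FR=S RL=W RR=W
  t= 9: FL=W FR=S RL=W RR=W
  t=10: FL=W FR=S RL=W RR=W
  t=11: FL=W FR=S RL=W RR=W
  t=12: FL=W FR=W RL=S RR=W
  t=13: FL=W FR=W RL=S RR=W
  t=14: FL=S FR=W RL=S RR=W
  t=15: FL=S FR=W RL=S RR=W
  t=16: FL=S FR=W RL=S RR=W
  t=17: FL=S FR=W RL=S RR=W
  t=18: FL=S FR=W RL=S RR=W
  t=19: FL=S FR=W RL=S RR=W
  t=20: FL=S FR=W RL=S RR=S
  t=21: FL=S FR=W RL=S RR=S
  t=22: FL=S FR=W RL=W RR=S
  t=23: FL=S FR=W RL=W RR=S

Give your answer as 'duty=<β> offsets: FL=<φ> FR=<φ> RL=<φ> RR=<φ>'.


duty=10 offsets: FL=10 FR=22 RL=12 RR=4

duty β = stance ticks per leg = 10
FL: stance ticks = 10; W→S at t=14 → φ=10
FR: stance ticks = 10; W→S at t=2 → φ=22
RL: stance ticks = 10; W→S at t=12 → φ=12
RR: stance ticks = 10; W→S at t=20 → φ=4


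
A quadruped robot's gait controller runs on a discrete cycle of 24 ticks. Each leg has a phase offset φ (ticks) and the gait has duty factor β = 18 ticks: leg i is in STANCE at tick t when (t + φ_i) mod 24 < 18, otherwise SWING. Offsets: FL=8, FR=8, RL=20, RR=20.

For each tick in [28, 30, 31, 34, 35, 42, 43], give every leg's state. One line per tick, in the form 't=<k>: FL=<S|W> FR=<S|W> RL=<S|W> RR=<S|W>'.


t=28: phase=(12,12,0,0) vs β=18 → FL=S FR=S RL=S RR=S
t=30: phase=(14,14,2,2) vs β=18 → FL=S FR=S RL=S RR=S
t=31: phase=(15,15,3,3) vs β=18 → FL=S FR=S RL=S RR=S
t=34: phase=(18,18,6,6) vs β=18 → FL=W FR=W RL=S RR=S
t=35: phase=(19,19,7,7) vs β=18 → FL=W FR=W RL=S RR=S
t=42: phase=(2,2,14,14) vs β=18 → FL=S FR=S RL=S RR=S
t=43: phase=(3,3,15,15) vs β=18 → FL=S FR=S RL=S RR=S

t=28: FL=S FR=S RL=S RR=S
t=30: FL=S FR=S RL=S RR=S
t=31: FL=S FR=S RL=S RR=S
t=34: FL=W FR=W RL=S RR=S
t=35: FL=W FR=W RL=S RR=S
t=42: FL=S FR=S RL=S RR=S
t=43: FL=S FR=S RL=S RR=S


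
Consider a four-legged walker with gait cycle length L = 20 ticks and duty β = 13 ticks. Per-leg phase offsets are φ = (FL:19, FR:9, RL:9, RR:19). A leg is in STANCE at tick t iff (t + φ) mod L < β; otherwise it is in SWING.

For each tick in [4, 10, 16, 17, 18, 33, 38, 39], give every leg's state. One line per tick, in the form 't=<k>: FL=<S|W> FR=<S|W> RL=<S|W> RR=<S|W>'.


t=4: phase=(3,13,13,3) vs β=13 → FL=S FR=W RL=W RR=S
t=10: phase=(9,19,19,9) vs β=13 → FL=S FR=W RL=W RR=S
t=16: phase=(15,5,5,15) vs β=13 → FL=W FR=S RL=S RR=W
t=17: phase=(16,6,6,16) vs β=13 → FL=W FR=S RL=S RR=W
t=18: phase=(17,7,7,17) vs β=13 → FL=W FR=S RL=S RR=W
t=33: phase=(12,2,2,12) vs β=13 → FL=S FR=S RL=S RR=S
t=38: phase=(17,7,7,17) vs β=13 → FL=W FR=S RL=S RR=W
t=39: phase=(18,8,8,18) vs β=13 → FL=W FR=S RL=S RR=W

t=4: FL=S FR=W RL=W RR=S
t=10: FL=S FR=W RL=W RR=S
t=16: FL=W FR=S RL=S RR=W
t=17: FL=W FR=S RL=S RR=W
t=18: FL=W FR=S RL=S RR=W
t=33: FL=S FR=S RL=S RR=S
t=38: FL=W FR=S RL=S RR=W
t=39: FL=W FR=S RL=S RR=W


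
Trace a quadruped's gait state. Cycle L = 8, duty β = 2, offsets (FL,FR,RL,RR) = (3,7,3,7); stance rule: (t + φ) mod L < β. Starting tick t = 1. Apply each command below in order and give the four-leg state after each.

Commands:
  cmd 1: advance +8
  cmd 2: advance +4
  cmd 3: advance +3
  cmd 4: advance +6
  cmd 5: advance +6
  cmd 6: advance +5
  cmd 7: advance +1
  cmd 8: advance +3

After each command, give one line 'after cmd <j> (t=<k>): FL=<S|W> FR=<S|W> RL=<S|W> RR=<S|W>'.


after cmd 1 (t=9): FL=W FR=S RL=W RR=S
after cmd 2 (t=13): FL=S FR=W RL=S RR=W
after cmd 3 (t=16): FL=W FR=W RL=W RR=W
after cmd 4 (t=22): FL=S FR=W RL=S RR=W
after cmd 5 (t=28): FL=W FR=W RL=W RR=W
after cmd 6 (t=33): FL=W FR=S RL=W RR=S
after cmd 7 (t=34): FL=W FR=S RL=W RR=S
after cmd 8 (t=37): FL=S FR=W RL=S RR=W

start t=1: FL=W FR=S RL=W RR=S
cmd 1: advance +8 → t=9, phase=(4,0,4,0) → FL=W FR=S RL=W RR=S
cmd 2: advance +4 → t=13, phase=(0,4,0,4) → FL=S FR=W RL=S RR=W
cmd 3: advance +3 → t=16, phase=(3,7,3,7) → FL=W FR=W RL=W RR=W
cmd 4: advance +6 → t=22, phase=(1,5,1,5) → FL=S FR=W RL=S RR=W
cmd 5: advance +6 → t=28, phase=(7,3,7,3) → FL=W FR=W RL=W RR=W
cmd 6: advance +5 → t=33, phase=(4,0,4,0) → FL=W FR=S RL=W RR=S
cmd 7: advance +1 → t=34, phase=(5,1,5,1) → FL=W FR=S RL=W RR=S
cmd 8: advance +3 → t=37, phase=(0,4,0,4) → FL=S FR=W RL=S RR=W


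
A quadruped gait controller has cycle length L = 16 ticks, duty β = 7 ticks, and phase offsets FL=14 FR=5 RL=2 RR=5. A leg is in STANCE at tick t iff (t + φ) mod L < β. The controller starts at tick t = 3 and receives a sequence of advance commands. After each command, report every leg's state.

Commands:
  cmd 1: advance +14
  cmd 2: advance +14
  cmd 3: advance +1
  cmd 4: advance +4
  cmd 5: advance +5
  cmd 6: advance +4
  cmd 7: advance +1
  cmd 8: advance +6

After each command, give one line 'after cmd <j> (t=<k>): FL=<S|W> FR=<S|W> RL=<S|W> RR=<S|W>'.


after cmd 1 (t=17): FL=W FR=S RL=S RR=S
after cmd 2 (t=31): FL=W FR=S RL=S RR=S
after cmd 3 (t=32): FL=W FR=S RL=S RR=S
after cmd 4 (t=36): FL=S FR=W RL=S RR=W
after cmd 5 (t=41): FL=W FR=W RL=W RR=W
after cmd 6 (t=45): FL=W FR=S RL=W RR=S
after cmd 7 (t=46): FL=W FR=S RL=S RR=S
after cmd 8 (t=52): FL=S FR=W RL=S RR=W

start t=3: FL=S FR=W RL=S RR=W
cmd 1: advance +14 → t=17, phase=(15,6,3,6) → FL=W FR=S RL=S RR=S
cmd 2: advance +14 → t=31, phase=(13,4,1,4) → FL=W FR=S RL=S RR=S
cmd 3: advance +1 → t=32, phase=(14,5,2,5) → FL=W FR=S RL=S RR=S
cmd 4: advance +4 → t=36, phase=(2,9,6,9) → FL=S FR=W RL=S RR=W
cmd 5: advance +5 → t=41, phase=(7,14,11,14) → FL=W FR=W RL=W RR=W
cmd 6: advance +4 → t=45, phase=(11,2,15,2) → FL=W FR=S RL=W RR=S
cmd 7: advance +1 → t=46, phase=(12,3,0,3) → FL=W FR=S RL=S RR=S
cmd 8: advance +6 → t=52, phase=(2,9,6,9) → FL=S FR=W RL=S RR=W


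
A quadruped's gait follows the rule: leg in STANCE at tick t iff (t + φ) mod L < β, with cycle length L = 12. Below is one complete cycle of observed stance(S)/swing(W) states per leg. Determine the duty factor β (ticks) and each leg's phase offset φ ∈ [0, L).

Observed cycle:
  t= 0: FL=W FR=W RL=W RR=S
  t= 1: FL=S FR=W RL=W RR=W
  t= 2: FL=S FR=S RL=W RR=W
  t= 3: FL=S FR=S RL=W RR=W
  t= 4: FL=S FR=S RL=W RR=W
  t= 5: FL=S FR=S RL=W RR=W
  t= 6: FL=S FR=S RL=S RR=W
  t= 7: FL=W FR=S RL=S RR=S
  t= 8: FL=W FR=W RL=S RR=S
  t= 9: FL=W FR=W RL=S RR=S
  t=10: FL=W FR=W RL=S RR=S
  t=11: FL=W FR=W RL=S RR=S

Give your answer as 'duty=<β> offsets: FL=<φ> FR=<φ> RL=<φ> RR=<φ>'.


duty β = stance ticks per leg = 6
FL: stance ticks = 6; W→S at t=1 → φ=11
FR: stance ticks = 6; W→S at t=2 → φ=10
RL: stance ticks = 6; W→S at t=6 → φ=6
RR: stance ticks = 6; W→S at t=7 → φ=5

duty=6 offsets: FL=11 FR=10 RL=6 RR=5


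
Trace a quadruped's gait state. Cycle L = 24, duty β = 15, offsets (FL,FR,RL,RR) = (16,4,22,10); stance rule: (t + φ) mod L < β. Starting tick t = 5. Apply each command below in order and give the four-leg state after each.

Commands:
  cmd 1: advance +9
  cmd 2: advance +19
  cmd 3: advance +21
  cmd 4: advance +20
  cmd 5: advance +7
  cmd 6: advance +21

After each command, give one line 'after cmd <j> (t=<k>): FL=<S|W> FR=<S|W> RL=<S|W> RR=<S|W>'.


after cmd 1 (t=14): FL=S FR=W RL=S RR=S
after cmd 2 (t=33): FL=S FR=S RL=S RR=W
after cmd 3 (t=54): FL=W FR=S RL=S RR=W
after cmd 4 (t=74): FL=W FR=S RL=S RR=S
after cmd 5 (t=81): FL=S FR=S RL=S RR=W
after cmd 6 (t=102): FL=W FR=S RL=S RR=W

start t=5: FL=W FR=S RL=S RR=W
cmd 1: advance +9 → t=14, phase=(6,18,12,0) → FL=S FR=W RL=S RR=S
cmd 2: advance +19 → t=33, phase=(1,13,7,19) → FL=S FR=S RL=S RR=W
cmd 3: advance +21 → t=54, phase=(22,10,4,16) → FL=W FR=S RL=S RR=W
cmd 4: advance +20 → t=74, phase=(18,6,0,12) → FL=W FR=S RL=S RR=S
cmd 5: advance +7 → t=81, phase=(1,13,7,19) → FL=S FR=S RL=S RR=W
cmd 6: advance +21 → t=102, phase=(22,10,4,16) → FL=W FR=S RL=S RR=W


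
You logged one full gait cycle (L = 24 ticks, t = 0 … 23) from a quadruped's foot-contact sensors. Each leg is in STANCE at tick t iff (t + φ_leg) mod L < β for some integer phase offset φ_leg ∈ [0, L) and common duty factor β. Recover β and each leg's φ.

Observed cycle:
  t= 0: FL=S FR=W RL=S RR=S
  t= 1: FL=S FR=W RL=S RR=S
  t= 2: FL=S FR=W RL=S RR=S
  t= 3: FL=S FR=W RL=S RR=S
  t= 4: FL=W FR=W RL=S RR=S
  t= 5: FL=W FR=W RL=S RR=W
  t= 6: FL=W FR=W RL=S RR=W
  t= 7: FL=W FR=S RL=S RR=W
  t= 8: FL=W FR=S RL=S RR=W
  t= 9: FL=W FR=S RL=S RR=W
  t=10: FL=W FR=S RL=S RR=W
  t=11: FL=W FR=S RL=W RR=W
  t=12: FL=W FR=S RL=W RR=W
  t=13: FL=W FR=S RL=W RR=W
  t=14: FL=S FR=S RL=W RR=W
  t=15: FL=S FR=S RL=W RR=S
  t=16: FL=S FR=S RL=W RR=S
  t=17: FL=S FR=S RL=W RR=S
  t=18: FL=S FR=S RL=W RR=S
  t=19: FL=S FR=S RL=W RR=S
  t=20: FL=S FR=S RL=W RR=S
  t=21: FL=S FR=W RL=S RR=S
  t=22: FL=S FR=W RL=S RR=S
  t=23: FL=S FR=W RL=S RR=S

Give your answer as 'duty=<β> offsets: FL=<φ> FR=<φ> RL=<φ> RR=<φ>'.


duty=14 offsets: FL=10 FR=17 RL=3 RR=9

duty β = stance ticks per leg = 14
FL: stance ticks = 14; W→S at t=14 → φ=10
FR: stance ticks = 14; W→S at t=7 → φ=17
RL: stance ticks = 14; W→S at t=21 → φ=3
RR: stance ticks = 14; W→S at t=15 → φ=9


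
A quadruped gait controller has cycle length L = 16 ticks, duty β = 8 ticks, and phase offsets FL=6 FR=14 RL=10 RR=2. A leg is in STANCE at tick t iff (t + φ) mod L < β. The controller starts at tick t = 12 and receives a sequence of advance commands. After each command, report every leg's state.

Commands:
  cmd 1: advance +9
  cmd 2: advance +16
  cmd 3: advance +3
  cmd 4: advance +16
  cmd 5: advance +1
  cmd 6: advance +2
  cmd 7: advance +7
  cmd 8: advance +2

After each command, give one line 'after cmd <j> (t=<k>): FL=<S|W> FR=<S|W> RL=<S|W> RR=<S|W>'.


start t=12: FL=S FR=W RL=S RR=W
cmd 1: advance +9 → t=21, phase=(11,3,15,7) → FL=W FR=S RL=W RR=S
cmd 2: advance +16 → t=37, phase=(11,3,15,7) → FL=W FR=S RL=W RR=S
cmd 3: advance +3 → t=40, phase=(14,6,2,10) → FL=W FR=S RL=S RR=W
cmd 4: advance +16 → t=56, phase=(14,6,2,10) → FL=W FR=S RL=S RR=W
cmd 5: advance +1 → t=57, phase=(15,7,3,11) → FL=W FR=S RL=S RR=W
cmd 6: advance +2 → t=59, phase=(1,9,5,13) → FL=S FR=W RL=S RR=W
cmd 7: advance +7 → t=66, phase=(8,0,12,4) → FL=W FR=S RL=W RR=S
cmd 8: advance +2 → t=68, phase=(10,2,14,6) → FL=W FR=S RL=W RR=S

after cmd 1 (t=21): FL=W FR=S RL=W RR=S
after cmd 2 (t=37): FL=W FR=S RL=W RR=S
after cmd 3 (t=40): FL=W FR=S RL=S RR=W
after cmd 4 (t=56): FL=W FR=S RL=S RR=W
after cmd 5 (t=57): FL=W FR=S RL=S RR=W
after cmd 6 (t=59): FL=S FR=W RL=S RR=W
after cmd 7 (t=66): FL=W FR=S RL=W RR=S
after cmd 8 (t=68): FL=W FR=S RL=W RR=S


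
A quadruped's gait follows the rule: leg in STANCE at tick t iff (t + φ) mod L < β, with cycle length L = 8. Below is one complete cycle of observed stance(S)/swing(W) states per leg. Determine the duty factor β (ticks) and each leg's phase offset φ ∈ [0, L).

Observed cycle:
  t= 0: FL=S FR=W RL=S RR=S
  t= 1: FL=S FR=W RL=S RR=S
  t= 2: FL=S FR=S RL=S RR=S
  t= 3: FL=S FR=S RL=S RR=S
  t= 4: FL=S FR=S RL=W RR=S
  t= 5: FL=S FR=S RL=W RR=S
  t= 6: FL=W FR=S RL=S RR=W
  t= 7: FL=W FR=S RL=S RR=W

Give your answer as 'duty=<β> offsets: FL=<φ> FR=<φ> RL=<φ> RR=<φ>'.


duty β = stance ticks per leg = 6
FL: stance ticks = 6; W→S at t=0 → φ=0
FR: stance ticks = 6; W→S at t=2 → φ=6
RL: stance ticks = 6; W→S at t=6 → φ=2
RR: stance ticks = 6; W→S at t=0 → φ=0

duty=6 offsets: FL=0 FR=6 RL=2 RR=0


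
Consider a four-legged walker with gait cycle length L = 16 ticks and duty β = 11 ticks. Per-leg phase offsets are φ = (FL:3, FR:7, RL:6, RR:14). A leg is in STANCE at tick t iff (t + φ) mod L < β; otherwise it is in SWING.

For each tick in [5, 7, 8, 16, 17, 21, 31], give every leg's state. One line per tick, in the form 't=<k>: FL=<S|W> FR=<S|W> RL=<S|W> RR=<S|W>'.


t=5: phase=(8,12,11,3) vs β=11 → FL=S FR=W RL=W RR=S
t=7: phase=(10,14,13,5) vs β=11 → FL=S FR=W RL=W RR=S
t=8: phase=(11,15,14,6) vs β=11 → FL=W FR=W RL=W RR=S
t=16: phase=(3,7,6,14) vs β=11 → FL=S FR=S RL=S RR=W
t=17: phase=(4,8,7,15) vs β=11 → FL=S FR=S RL=S RR=W
t=21: phase=(8,12,11,3) vs β=11 → FL=S FR=W RL=W RR=S
t=31: phase=(2,6,5,13) vs β=11 → FL=S FR=S RL=S RR=W

t=5: FL=S FR=W RL=W RR=S
t=7: FL=S FR=W RL=W RR=S
t=8: FL=W FR=W RL=W RR=S
t=16: FL=S FR=S RL=S RR=W
t=17: FL=S FR=S RL=S RR=W
t=21: FL=S FR=W RL=W RR=S
t=31: FL=S FR=S RL=S RR=W


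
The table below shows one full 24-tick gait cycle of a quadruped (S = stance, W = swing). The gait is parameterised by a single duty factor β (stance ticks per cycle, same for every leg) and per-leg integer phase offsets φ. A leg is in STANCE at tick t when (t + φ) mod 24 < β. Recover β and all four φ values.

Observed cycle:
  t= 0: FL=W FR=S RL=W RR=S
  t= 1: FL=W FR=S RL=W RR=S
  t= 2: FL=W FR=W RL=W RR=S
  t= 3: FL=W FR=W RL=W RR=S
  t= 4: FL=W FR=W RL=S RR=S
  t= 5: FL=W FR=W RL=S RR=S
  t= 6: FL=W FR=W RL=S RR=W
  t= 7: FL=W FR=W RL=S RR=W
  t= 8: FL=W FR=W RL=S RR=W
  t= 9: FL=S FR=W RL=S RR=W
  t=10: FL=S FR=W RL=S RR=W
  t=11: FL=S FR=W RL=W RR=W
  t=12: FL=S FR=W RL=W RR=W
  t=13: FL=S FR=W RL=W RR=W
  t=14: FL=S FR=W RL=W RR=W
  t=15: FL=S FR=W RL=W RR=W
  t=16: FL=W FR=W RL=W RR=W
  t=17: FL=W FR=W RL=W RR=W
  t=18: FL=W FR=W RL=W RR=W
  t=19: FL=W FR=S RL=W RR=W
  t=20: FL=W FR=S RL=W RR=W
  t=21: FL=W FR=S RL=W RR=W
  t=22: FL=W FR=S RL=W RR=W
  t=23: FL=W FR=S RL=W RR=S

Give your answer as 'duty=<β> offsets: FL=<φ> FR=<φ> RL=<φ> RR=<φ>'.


duty β = stance ticks per leg = 7
FL: stance ticks = 7; W→S at t=9 → φ=15
FR: stance ticks = 7; W→S at t=19 → φ=5
RL: stance ticks = 7; W→S at t=4 → φ=20
RR: stance ticks = 7; W→S at t=23 → φ=1

duty=7 offsets: FL=15 FR=5 RL=20 RR=1


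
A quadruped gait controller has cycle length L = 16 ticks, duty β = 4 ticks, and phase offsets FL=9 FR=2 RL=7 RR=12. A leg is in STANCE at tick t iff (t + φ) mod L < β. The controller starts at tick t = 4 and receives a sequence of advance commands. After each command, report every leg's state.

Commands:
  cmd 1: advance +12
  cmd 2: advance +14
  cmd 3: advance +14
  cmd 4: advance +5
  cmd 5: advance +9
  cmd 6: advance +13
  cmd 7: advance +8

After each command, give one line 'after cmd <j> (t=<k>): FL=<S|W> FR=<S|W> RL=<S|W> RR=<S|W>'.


after cmd 1 (t=16): FL=W FR=S RL=W RR=W
after cmd 2 (t=30): FL=W FR=S RL=W RR=W
after cmd 3 (t=44): FL=W FR=W RL=S RR=W
after cmd 4 (t=49): FL=W FR=S RL=W RR=W
after cmd 5 (t=58): FL=S FR=W RL=S RR=W
after cmd 6 (t=71): FL=S FR=W RL=W RR=S
after cmd 7 (t=79): FL=W FR=S RL=W RR=W

start t=4: FL=W FR=W RL=W RR=S
cmd 1: advance +12 → t=16, phase=(9,2,7,12) → FL=W FR=S RL=W RR=W
cmd 2: advance +14 → t=30, phase=(7,0,5,10) → FL=W FR=S RL=W RR=W
cmd 3: advance +14 → t=44, phase=(5,14,3,8) → FL=W FR=W RL=S RR=W
cmd 4: advance +5 → t=49, phase=(10,3,8,13) → FL=W FR=S RL=W RR=W
cmd 5: advance +9 → t=58, phase=(3,12,1,6) → FL=S FR=W RL=S RR=W
cmd 6: advance +13 → t=71, phase=(0,9,14,3) → FL=S FR=W RL=W RR=S
cmd 7: advance +8 → t=79, phase=(8,1,6,11) → FL=W FR=S RL=W RR=W


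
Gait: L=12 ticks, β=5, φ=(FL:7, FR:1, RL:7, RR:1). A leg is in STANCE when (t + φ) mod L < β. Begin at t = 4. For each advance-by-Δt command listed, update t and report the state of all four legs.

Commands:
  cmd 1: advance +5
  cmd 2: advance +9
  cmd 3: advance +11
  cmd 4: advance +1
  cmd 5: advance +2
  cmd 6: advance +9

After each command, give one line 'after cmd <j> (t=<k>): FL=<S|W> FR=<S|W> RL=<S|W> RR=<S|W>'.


after cmd 1 (t=9): FL=S FR=W RL=S RR=W
after cmd 2 (t=18): FL=S FR=W RL=S RR=W
after cmd 3 (t=29): FL=S FR=W RL=S RR=W
after cmd 4 (t=30): FL=S FR=W RL=S RR=W
after cmd 5 (t=32): FL=S FR=W RL=S RR=W
after cmd 6 (t=41): FL=S FR=W RL=S RR=W

start t=4: FL=W FR=W RL=W RR=W
cmd 1: advance +5 → t=9, phase=(4,10,4,10) → FL=S FR=W RL=S RR=W
cmd 2: advance +9 → t=18, phase=(1,7,1,7) → FL=S FR=W RL=S RR=W
cmd 3: advance +11 → t=29, phase=(0,6,0,6) → FL=S FR=W RL=S RR=W
cmd 4: advance +1 → t=30, phase=(1,7,1,7) → FL=S FR=W RL=S RR=W
cmd 5: advance +2 → t=32, phase=(3,9,3,9) → FL=S FR=W RL=S RR=W
cmd 6: advance +9 → t=41, phase=(0,6,0,6) → FL=S FR=W RL=S RR=W


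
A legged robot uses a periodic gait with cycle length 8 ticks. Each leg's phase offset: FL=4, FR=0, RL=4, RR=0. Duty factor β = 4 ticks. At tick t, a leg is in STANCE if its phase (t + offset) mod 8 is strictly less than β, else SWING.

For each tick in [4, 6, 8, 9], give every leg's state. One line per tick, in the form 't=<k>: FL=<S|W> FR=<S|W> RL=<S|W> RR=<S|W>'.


t=4: FL=S FR=W RL=S RR=W
t=6: FL=S FR=W RL=S RR=W
t=8: FL=W FR=S RL=W RR=S
t=9: FL=W FR=S RL=W RR=S

t=4: phase=(0,4,0,4) vs β=4 → FL=S FR=W RL=S RR=W
t=6: phase=(2,6,2,6) vs β=4 → FL=S FR=W RL=S RR=W
t=8: phase=(4,0,4,0) vs β=4 → FL=W FR=S RL=W RR=S
t=9: phase=(5,1,5,1) vs β=4 → FL=W FR=S RL=W RR=S


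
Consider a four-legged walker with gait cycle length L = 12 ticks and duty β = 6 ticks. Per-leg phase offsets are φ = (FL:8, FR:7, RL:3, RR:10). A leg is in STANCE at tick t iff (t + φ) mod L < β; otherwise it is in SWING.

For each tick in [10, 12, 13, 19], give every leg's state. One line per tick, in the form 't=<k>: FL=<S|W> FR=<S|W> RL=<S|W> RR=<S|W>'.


t=10: FL=W FR=S RL=S RR=W
t=12: FL=W FR=W RL=S RR=W
t=13: FL=W FR=W RL=S RR=W
t=19: FL=S FR=S RL=W RR=S

t=10: phase=(6,5,1,8) vs β=6 → FL=W FR=S RL=S RR=W
t=12: phase=(8,7,3,10) vs β=6 → FL=W FR=W RL=S RR=W
t=13: phase=(9,8,4,11) vs β=6 → FL=W FR=W RL=S RR=W
t=19: phase=(3,2,10,5) vs β=6 → FL=S FR=S RL=W RR=S


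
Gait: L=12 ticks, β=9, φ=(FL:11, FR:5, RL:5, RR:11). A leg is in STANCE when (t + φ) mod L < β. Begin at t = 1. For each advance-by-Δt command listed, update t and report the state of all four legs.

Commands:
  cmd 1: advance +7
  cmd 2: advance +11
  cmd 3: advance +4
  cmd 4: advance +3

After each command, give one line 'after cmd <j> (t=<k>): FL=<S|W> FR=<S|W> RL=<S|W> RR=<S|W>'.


start t=1: FL=S FR=S RL=S RR=S
cmd 1: advance +7 → t=8, phase=(7,1,1,7) → FL=S FR=S RL=S RR=S
cmd 2: advance +11 → t=19, phase=(6,0,0,6) → FL=S FR=S RL=S RR=S
cmd 3: advance +4 → t=23, phase=(10,4,4,10) → FL=W FR=S RL=S RR=W
cmd 4: advance +3 → t=26, phase=(1,7,7,1) → FL=S FR=S RL=S RR=S

after cmd 1 (t=8): FL=S FR=S RL=S RR=S
after cmd 2 (t=19): FL=S FR=S RL=S RR=S
after cmd 3 (t=23): FL=W FR=S RL=S RR=W
after cmd 4 (t=26): FL=S FR=S RL=S RR=S


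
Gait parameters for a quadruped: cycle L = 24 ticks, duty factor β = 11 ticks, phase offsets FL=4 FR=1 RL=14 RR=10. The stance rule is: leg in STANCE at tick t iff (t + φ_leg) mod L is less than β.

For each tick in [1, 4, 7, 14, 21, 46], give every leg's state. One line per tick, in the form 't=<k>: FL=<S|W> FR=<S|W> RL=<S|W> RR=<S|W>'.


t=1: FL=S FR=S RL=W RR=W
t=4: FL=S FR=S RL=W RR=W
t=7: FL=W FR=S RL=W RR=W
t=14: FL=W FR=W RL=S RR=S
t=21: FL=S FR=W RL=W RR=S
t=46: FL=S FR=W RL=W RR=S

t=1: phase=(5,2,15,11) vs β=11 → FL=S FR=S RL=W RR=W
t=4: phase=(8,5,18,14) vs β=11 → FL=S FR=S RL=W RR=W
t=7: phase=(11,8,21,17) vs β=11 → FL=W FR=S RL=W RR=W
t=14: phase=(18,15,4,0) vs β=11 → FL=W FR=W RL=S RR=S
t=21: phase=(1,22,11,7) vs β=11 → FL=S FR=W RL=W RR=S
t=46: phase=(2,23,12,8) vs β=11 → FL=S FR=W RL=W RR=S


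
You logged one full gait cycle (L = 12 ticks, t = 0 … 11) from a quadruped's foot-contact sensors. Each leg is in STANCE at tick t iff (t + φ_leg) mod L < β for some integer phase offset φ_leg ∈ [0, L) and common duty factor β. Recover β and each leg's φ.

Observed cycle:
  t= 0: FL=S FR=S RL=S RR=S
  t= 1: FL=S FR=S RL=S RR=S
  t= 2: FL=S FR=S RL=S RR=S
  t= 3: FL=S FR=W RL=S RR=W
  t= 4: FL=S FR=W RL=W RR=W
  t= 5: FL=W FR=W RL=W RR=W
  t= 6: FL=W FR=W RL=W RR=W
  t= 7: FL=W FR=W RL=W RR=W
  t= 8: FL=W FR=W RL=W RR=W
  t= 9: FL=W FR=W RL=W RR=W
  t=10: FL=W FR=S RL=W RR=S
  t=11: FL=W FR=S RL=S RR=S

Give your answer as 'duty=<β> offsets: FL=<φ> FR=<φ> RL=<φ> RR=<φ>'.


duty=5 offsets: FL=0 FR=2 RL=1 RR=2

duty β = stance ticks per leg = 5
FL: stance ticks = 5; W→S at t=0 → φ=0
FR: stance ticks = 5; W→S at t=10 → φ=2
RL: stance ticks = 5; W→S at t=11 → φ=1
RR: stance ticks = 5; W→S at t=10 → φ=2


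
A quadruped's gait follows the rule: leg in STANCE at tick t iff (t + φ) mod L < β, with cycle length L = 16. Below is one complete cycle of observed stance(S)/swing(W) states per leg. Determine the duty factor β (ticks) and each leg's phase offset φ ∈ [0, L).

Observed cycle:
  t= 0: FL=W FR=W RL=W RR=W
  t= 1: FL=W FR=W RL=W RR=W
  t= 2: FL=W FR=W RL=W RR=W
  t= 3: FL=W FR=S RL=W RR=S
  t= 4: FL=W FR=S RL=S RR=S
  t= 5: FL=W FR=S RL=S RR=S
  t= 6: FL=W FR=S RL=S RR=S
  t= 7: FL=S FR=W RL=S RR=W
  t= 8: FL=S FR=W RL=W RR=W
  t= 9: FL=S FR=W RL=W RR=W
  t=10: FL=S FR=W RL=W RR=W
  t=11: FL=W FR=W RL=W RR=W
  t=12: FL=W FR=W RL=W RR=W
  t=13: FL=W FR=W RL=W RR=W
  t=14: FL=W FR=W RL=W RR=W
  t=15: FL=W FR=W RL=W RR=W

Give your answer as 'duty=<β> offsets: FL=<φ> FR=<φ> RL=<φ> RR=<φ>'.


duty β = stance ticks per leg = 4
FL: stance ticks = 4; W→S at t=7 → φ=9
FR: stance ticks = 4; W→S at t=3 → φ=13
RL: stance ticks = 4; W→S at t=4 → φ=12
RR: stance ticks = 4; W→S at t=3 → φ=13

duty=4 offsets: FL=9 FR=13 RL=12 RR=13


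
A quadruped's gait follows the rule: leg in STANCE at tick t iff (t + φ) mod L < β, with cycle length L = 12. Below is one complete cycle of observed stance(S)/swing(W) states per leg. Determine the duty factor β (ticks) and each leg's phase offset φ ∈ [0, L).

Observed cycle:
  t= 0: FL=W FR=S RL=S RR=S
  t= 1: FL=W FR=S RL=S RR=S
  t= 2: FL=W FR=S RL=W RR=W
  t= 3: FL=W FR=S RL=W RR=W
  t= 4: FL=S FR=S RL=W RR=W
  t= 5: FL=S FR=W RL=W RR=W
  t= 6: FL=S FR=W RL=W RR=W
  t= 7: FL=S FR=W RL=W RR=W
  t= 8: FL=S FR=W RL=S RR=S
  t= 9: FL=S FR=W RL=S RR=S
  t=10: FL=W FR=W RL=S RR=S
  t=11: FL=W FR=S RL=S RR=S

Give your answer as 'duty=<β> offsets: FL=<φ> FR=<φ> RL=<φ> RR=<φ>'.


duty=6 offsets: FL=8 FR=1 RL=4 RR=4

duty β = stance ticks per leg = 6
FL: stance ticks = 6; W→S at t=4 → φ=8
FR: stance ticks = 6; W→S at t=11 → φ=1
RL: stance ticks = 6; W→S at t=8 → φ=4
RR: stance ticks = 6; W→S at t=8 → φ=4


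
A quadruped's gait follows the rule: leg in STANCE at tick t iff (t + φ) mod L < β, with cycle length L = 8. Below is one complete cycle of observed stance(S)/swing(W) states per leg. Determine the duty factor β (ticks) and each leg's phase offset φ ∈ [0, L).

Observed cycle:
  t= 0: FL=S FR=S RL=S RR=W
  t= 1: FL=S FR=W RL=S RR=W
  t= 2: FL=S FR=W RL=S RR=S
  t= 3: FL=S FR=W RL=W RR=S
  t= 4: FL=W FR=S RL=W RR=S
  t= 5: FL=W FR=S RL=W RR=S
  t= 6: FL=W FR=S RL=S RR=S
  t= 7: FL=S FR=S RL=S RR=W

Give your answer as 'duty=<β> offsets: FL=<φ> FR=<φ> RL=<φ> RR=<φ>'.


duty=5 offsets: FL=1 FR=4 RL=2 RR=6

duty β = stance ticks per leg = 5
FL: stance ticks = 5; W→S at t=7 → φ=1
FR: stance ticks = 5; W→S at t=4 → φ=4
RL: stance ticks = 5; W→S at t=6 → φ=2
RR: stance ticks = 5; W→S at t=2 → φ=6


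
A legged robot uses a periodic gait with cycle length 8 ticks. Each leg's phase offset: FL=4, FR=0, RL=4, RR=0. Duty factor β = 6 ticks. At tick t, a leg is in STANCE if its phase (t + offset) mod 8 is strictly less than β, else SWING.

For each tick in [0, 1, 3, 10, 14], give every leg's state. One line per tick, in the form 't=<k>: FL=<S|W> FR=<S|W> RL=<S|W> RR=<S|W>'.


t=0: FL=S FR=S RL=S RR=S
t=1: FL=S FR=S RL=S RR=S
t=3: FL=W FR=S RL=W RR=S
t=10: FL=W FR=S RL=W RR=S
t=14: FL=S FR=W RL=S RR=W

t=0: phase=(4,0,4,0) vs β=6 → FL=S FR=S RL=S RR=S
t=1: phase=(5,1,5,1) vs β=6 → FL=S FR=S RL=S RR=S
t=3: phase=(7,3,7,3) vs β=6 → FL=W FR=S RL=W RR=S
t=10: phase=(6,2,6,2) vs β=6 → FL=W FR=S RL=W RR=S
t=14: phase=(2,6,2,6) vs β=6 → FL=S FR=W RL=S RR=W


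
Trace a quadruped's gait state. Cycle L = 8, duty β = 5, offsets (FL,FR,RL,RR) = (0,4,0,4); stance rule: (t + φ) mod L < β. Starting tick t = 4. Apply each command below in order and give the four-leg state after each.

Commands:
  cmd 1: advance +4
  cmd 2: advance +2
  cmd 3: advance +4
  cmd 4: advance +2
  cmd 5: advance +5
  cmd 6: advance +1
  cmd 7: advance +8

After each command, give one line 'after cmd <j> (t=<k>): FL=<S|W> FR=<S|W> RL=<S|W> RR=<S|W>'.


start t=4: FL=S FR=S RL=S RR=S
cmd 1: advance +4 → t=8, phase=(0,4,0,4) → FL=S FR=S RL=S RR=S
cmd 2: advance +2 → t=10, phase=(2,6,2,6) → FL=S FR=W RL=S RR=W
cmd 3: advance +4 → t=14, phase=(6,2,6,2) → FL=W FR=S RL=W RR=S
cmd 4: advance +2 → t=16, phase=(0,4,0,4) → FL=S FR=S RL=S RR=S
cmd 5: advance +5 → t=21, phase=(5,1,5,1) → FL=W FR=S RL=W RR=S
cmd 6: advance +1 → t=22, phase=(6,2,6,2) → FL=W FR=S RL=W RR=S
cmd 7: advance +8 → t=30, phase=(6,2,6,2) → FL=W FR=S RL=W RR=S

after cmd 1 (t=8): FL=S FR=S RL=S RR=S
after cmd 2 (t=10): FL=S FR=W RL=S RR=W
after cmd 3 (t=14): FL=W FR=S RL=W RR=S
after cmd 4 (t=16): FL=S FR=S RL=S RR=S
after cmd 5 (t=21): FL=W FR=S RL=W RR=S
after cmd 6 (t=22): FL=W FR=S RL=W RR=S
after cmd 7 (t=30): FL=W FR=S RL=W RR=S


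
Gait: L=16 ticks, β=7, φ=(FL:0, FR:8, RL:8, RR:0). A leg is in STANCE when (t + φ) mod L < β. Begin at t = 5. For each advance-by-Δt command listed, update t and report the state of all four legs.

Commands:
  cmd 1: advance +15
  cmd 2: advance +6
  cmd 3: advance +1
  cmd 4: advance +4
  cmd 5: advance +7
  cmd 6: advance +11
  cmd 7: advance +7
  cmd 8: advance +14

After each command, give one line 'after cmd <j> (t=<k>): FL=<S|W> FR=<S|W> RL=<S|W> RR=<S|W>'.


after cmd 1 (t=20): FL=S FR=W RL=W RR=S
after cmd 2 (t=26): FL=W FR=S RL=S RR=W
after cmd 3 (t=27): FL=W FR=S RL=S RR=W
after cmd 4 (t=31): FL=W FR=W RL=W RR=W
after cmd 5 (t=38): FL=S FR=W RL=W RR=S
after cmd 6 (t=49): FL=S FR=W RL=W RR=S
after cmd 7 (t=56): FL=W FR=S RL=S RR=W
after cmd 8 (t=70): FL=S FR=W RL=W RR=S

start t=5: FL=S FR=W RL=W RR=S
cmd 1: advance +15 → t=20, phase=(4,12,12,4) → FL=S FR=W RL=W RR=S
cmd 2: advance +6 → t=26, phase=(10,2,2,10) → FL=W FR=S RL=S RR=W
cmd 3: advance +1 → t=27, phase=(11,3,3,11) → FL=W FR=S RL=S RR=W
cmd 4: advance +4 → t=31, phase=(15,7,7,15) → FL=W FR=W RL=W RR=W
cmd 5: advance +7 → t=38, phase=(6,14,14,6) → FL=S FR=W RL=W RR=S
cmd 6: advance +11 → t=49, phase=(1,9,9,1) → FL=S FR=W RL=W RR=S
cmd 7: advance +7 → t=56, phase=(8,0,0,8) → FL=W FR=S RL=S RR=W
cmd 8: advance +14 → t=70, phase=(6,14,14,6) → FL=S FR=W RL=W RR=S


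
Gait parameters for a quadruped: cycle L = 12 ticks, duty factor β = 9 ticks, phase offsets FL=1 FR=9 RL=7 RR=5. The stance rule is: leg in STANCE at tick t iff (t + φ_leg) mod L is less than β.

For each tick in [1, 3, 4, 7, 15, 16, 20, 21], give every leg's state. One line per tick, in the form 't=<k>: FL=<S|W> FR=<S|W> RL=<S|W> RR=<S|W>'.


t=1: FL=S FR=W RL=S RR=S
t=3: FL=S FR=S RL=W RR=S
t=4: FL=S FR=S RL=W RR=W
t=7: FL=S FR=S RL=S RR=S
t=15: FL=S FR=S RL=W RR=S
t=16: FL=S FR=S RL=W RR=W
t=20: FL=W FR=S RL=S RR=S
t=21: FL=W FR=S RL=S RR=S

t=1: phase=(2,10,8,6) vs β=9 → FL=S FR=W RL=S RR=S
t=3: phase=(4,0,10,8) vs β=9 → FL=S FR=S RL=W RR=S
t=4: phase=(5,1,11,9) vs β=9 → FL=S FR=S RL=W RR=W
t=7: phase=(8,4,2,0) vs β=9 → FL=S FR=S RL=S RR=S
t=15: phase=(4,0,10,8) vs β=9 → FL=S FR=S RL=W RR=S
t=16: phase=(5,1,11,9) vs β=9 → FL=S FR=S RL=W RR=W
t=20: phase=(9,5,3,1) vs β=9 → FL=W FR=S RL=S RR=S
t=21: phase=(10,6,4,2) vs β=9 → FL=W FR=S RL=S RR=S


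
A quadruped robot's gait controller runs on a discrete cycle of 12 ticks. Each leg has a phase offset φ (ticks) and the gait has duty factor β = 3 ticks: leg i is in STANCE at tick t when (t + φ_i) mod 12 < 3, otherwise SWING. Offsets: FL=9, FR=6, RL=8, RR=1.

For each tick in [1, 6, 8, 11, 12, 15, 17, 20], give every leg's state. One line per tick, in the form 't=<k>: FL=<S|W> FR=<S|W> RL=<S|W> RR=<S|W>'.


t=1: phase=(10,7,9,2) vs β=3 → FL=W FR=W RL=W RR=S
t=6: phase=(3,0,2,7) vs β=3 → FL=W FR=S RL=S RR=W
t=8: phase=(5,2,4,9) vs β=3 → FL=W FR=S RL=W RR=W
t=11: phase=(8,5,7,0) vs β=3 → FL=W FR=W RL=W RR=S
t=12: phase=(9,6,8,1) vs β=3 → FL=W FR=W RL=W RR=S
t=15: phase=(0,9,11,4) vs β=3 → FL=S FR=W RL=W RR=W
t=17: phase=(2,11,1,6) vs β=3 → FL=S FR=W RL=S RR=W
t=20: phase=(5,2,4,9) vs β=3 → FL=W FR=S RL=W RR=W

t=1: FL=W FR=W RL=W RR=S
t=6: FL=W FR=S RL=S RR=W
t=8: FL=W FR=S RL=W RR=W
t=11: FL=W FR=W RL=W RR=S
t=12: FL=W FR=W RL=W RR=S
t=15: FL=S FR=W RL=W RR=W
t=17: FL=S FR=W RL=S RR=W
t=20: FL=W FR=S RL=W RR=W


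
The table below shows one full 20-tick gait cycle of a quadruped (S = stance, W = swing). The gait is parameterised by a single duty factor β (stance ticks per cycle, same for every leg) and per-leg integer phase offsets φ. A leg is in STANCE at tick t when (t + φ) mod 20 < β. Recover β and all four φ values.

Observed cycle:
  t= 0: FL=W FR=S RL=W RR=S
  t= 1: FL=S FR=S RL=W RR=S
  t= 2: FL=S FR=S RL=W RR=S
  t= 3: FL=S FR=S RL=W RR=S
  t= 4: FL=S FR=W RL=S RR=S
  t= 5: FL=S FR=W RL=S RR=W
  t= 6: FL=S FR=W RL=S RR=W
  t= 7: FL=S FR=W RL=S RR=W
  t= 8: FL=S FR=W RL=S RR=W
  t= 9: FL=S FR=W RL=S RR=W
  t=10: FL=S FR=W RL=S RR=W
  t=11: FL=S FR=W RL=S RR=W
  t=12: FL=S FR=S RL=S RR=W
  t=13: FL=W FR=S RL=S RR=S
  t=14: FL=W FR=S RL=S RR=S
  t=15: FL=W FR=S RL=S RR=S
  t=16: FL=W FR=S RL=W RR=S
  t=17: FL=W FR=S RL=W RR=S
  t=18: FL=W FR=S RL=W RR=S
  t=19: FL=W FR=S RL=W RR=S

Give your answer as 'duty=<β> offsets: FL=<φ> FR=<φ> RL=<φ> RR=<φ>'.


duty=12 offsets: FL=19 FR=8 RL=16 RR=7

duty β = stance ticks per leg = 12
FL: stance ticks = 12; W→S at t=1 → φ=19
FR: stance ticks = 12; W→S at t=12 → φ=8
RL: stance ticks = 12; W→S at t=4 → φ=16
RR: stance ticks = 12; W→S at t=13 → φ=7


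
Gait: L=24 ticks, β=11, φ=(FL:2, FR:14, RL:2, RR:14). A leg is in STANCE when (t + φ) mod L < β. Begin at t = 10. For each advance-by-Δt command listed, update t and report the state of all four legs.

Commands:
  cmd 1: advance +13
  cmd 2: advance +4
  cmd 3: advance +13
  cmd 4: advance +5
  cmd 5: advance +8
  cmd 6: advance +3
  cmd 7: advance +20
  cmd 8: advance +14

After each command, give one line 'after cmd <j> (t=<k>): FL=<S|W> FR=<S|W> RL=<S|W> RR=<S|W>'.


after cmd 1 (t=23): FL=S FR=W RL=S RR=W
after cmd 2 (t=27): FL=S FR=W RL=S RR=W
after cmd 3 (t=40): FL=W FR=S RL=W RR=S
after cmd 4 (t=45): FL=W FR=W RL=W RR=W
after cmd 5 (t=53): FL=S FR=W RL=S RR=W
after cmd 6 (t=56): FL=S FR=W RL=S RR=W
after cmd 7 (t=76): FL=S FR=W RL=S RR=W
after cmd 8 (t=90): FL=W FR=S RL=W RR=S

start t=10: FL=W FR=S RL=W RR=S
cmd 1: advance +13 → t=23, phase=(1,13,1,13) → FL=S FR=W RL=S RR=W
cmd 2: advance +4 → t=27, phase=(5,17,5,17) → FL=S FR=W RL=S RR=W
cmd 3: advance +13 → t=40, phase=(18,6,18,6) → FL=W FR=S RL=W RR=S
cmd 4: advance +5 → t=45, phase=(23,11,23,11) → FL=W FR=W RL=W RR=W
cmd 5: advance +8 → t=53, phase=(7,19,7,19) → FL=S FR=W RL=S RR=W
cmd 6: advance +3 → t=56, phase=(10,22,10,22) → FL=S FR=W RL=S RR=W
cmd 7: advance +20 → t=76, phase=(6,18,6,18) → FL=S FR=W RL=S RR=W
cmd 8: advance +14 → t=90, phase=(20,8,20,8) → FL=W FR=S RL=W RR=S
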